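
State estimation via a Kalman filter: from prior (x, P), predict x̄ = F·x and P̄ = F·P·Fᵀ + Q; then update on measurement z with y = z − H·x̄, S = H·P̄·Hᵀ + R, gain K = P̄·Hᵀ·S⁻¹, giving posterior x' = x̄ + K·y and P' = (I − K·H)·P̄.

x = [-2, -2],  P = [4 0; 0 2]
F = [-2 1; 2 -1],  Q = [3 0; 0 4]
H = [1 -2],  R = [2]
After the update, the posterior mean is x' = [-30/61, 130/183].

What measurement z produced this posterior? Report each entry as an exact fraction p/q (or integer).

z = [-2]

x̄ = F·x = [2, -2]
P̄ = F·P·Fᵀ + Q = [21 -18; -18 22]
S = H·P̄·Hᵀ + R = [183]
K = P̄·Hᵀ·S⁻¹ = [19/61; -62/183]
x' − x̄ = [-152/61, 496/183] = K·y
y = (KᵀK)⁻¹·Kᵀ·(x' − x̄) = [-8]
z = y + H·x̄ = [-8] + [6] = [-2]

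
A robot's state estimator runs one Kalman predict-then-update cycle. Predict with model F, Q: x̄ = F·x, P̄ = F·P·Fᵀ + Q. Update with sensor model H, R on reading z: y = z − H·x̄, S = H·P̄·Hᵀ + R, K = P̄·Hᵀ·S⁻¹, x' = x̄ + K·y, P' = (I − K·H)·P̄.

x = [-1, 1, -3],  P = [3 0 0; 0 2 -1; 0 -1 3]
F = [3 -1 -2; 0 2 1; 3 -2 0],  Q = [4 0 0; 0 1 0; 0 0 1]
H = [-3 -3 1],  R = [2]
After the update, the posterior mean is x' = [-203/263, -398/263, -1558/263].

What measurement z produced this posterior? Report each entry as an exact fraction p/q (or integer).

z = [1]

x̄ = F·x = [2, -1, -5]
P̄ = F·P·Fᵀ + Q = [41 -5 27; -5 8 -6; 27 -6 36]
S = H·P̄·Hᵀ + R = [263]
K = P̄·Hᵀ·S⁻¹ = [-81/263; -15/263; -27/263]
x' − x̄ = [-729/263, -135/263, -243/263] = K·y
y = (KᵀK)⁻¹·Kᵀ·(x' − x̄) = [9]
z = y + H·x̄ = [9] + [-8] = [1]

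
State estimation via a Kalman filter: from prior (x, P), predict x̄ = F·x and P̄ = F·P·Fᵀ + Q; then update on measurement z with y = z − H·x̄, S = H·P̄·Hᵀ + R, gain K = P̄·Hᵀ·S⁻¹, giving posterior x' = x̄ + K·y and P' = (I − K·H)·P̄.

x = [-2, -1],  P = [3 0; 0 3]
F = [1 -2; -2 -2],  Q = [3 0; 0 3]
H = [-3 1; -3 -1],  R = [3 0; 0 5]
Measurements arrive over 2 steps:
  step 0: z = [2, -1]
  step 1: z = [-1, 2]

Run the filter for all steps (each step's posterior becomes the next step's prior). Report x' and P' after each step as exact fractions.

step 0: x̄ = F·x = [0, 6]
step 0: P̄ = F·P·Fᵀ + Q = [18 6; 6 27]
step 0: y = z − H·x̄ = [-4, 5]
step 0: S = H·P̄·Hᵀ + R = [156 135; 135 230]
step 0: K = P̄·Hᵀ·S⁻¹ = [-196/1177 -192/1177; 543/1177 -549/1177]
step 0: x' = x̄ + K·y = [-16/107, 195/107]
step 0: P' = (I − K·H)·P̄ = [258/1177 186/1177; 186/1177 2187/1177]
step 1: x̄ = F·x = [-406/107, -358/107]
step 1: P̄ = F·P·Fᵀ + Q = [11793/1177 8604/1177; 8604/1177 14799/1177]
step 1: y = z − H·x̄ = [-967/107, -1362/107]
step 1: S = H·P̄·Hᵀ + R = [72843/1177 91338/1177; 91338/1177 178445/1177]
step 1: K = P̄·Hᵀ·S⁻¹ = [-2013/12323 -2007/12323; 493943/1318561 -552909/1318561]
step 1: x' = x̄ + K·y = [-3019/12323, -1837623/1318561]
step 1: P' = (I − K·H)·P̄ = [2679/12323 1998/12323; 1998/12323 2123187/1318561]

step 0: x' = [-16/107, 195/107], P' = [258/1177 186/1177; 186/1177 2187/1177]
step 1: x' = [-3019/12323, -1837623/1318561], P' = [2679/12323 1998/12323; 1998/12323 2123187/1318561]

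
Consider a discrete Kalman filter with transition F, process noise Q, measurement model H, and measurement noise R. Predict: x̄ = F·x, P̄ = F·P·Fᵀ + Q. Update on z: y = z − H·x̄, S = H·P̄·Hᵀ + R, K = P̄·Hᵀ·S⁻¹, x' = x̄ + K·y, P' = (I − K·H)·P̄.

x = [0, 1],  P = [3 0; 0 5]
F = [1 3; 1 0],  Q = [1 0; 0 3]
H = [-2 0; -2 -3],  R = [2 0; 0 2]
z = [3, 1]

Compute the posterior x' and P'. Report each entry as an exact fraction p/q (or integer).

x̄ = F·x = [3, 0]
P̄ = F·P·Fᵀ + Q = [49 3; 3 6]
y = z − H·x̄ = [9, 7]
S = H·P̄·Hᵀ + R = [198 214; 214 288]
K = P̄·Hᵀ·S⁻¹ = [-2663/5614 -107/5614; 852/2807 -867/2807]
x' = x̄ + K·y = [-3937/2807, 1599/2807]
P' = (I − K·H)·P̄ = [2663/5614 -852/2807; -852/2807 1146/2807]

x' = [-3937/2807, 1599/2807]
P' = [2663/5614 -852/2807; -852/2807 1146/2807]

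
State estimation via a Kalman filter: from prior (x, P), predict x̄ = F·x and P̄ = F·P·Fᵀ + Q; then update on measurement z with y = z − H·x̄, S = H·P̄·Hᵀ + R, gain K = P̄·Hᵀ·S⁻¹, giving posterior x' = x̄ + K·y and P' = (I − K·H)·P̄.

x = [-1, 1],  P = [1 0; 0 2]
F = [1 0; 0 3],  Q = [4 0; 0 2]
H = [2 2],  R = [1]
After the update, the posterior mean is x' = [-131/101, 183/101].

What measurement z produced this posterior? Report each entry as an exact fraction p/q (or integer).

x̄ = F·x = [-1, 3]
P̄ = F·P·Fᵀ + Q = [5 0; 0 20]
S = H·P̄·Hᵀ + R = [101]
K = P̄·Hᵀ·S⁻¹ = [10/101; 40/101]
x' − x̄ = [-30/101, -120/101] = K·y
y = (KᵀK)⁻¹·Kᵀ·(x' − x̄) = [-3]
z = y + H·x̄ = [-3] + [4] = [1]

z = [1]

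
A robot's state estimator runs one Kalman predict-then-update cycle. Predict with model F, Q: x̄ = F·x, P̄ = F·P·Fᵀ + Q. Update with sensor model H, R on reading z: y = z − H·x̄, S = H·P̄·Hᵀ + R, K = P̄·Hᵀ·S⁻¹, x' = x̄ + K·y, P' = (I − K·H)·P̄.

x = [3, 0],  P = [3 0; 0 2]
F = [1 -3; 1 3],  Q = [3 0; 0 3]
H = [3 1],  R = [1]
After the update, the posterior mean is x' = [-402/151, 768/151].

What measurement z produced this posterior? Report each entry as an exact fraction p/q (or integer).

z = [-3]

x̄ = F·x = [3, 3]
P̄ = F·P·Fᵀ + Q = [24 -15; -15 24]
S = H·P̄·Hᵀ + R = [151]
K = P̄·Hᵀ·S⁻¹ = [57/151; -21/151]
x' − x̄ = [-855/151, 315/151] = K·y
y = (KᵀK)⁻¹·Kᵀ·(x' − x̄) = [-15]
z = y + H·x̄ = [-15] + [12] = [-3]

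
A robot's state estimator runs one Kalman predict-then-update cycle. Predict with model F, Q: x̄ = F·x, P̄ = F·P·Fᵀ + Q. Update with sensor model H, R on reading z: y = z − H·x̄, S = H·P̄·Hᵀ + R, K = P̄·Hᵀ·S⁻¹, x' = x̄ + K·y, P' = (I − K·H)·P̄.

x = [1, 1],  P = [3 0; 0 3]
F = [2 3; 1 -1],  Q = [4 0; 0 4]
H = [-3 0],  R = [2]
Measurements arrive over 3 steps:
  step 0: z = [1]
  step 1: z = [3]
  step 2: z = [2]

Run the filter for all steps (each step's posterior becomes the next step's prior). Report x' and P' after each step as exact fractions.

step 0: x̄ = F·x = [5, 0]
step 0: P̄ = F·P·Fᵀ + Q = [43 -3; -3 10]
step 0: y = z − H·x̄ = [16]
step 0: S = H·P̄·Hᵀ + R = [389]
step 0: K = P̄·Hᵀ·S⁻¹ = [-129/389; 9/389]
step 0: x' = x̄ + K·y = [-119/389, 144/389]
step 0: P' = (I − K·H)·P̄ = [86/389 -6/389; -6/389 3809/389]
step 1: x̄ = F·x = [194/389, -263/389]
step 1: P̄ = F·P·Fᵀ + Q = [36109/389 -11261/389; -11261/389 5463/389]
step 1: y = z − H·x̄ = [1749/389]
step 1: S = H·P̄·Hᵀ + R = [325759/389]
step 1: K = P̄·Hᵀ·S⁻¹ = [-108327/325759; 33783/325759]
step 1: x' = x̄ + K·y = [-324593/325759, -68350/325759]
step 1: P' = (I − K·H)·P̄ = [72218/325759 -22522/325759; -22522/325759 1640952/325759]
step 2: x̄ = F·x = [-854236/325759, -256243/325759]
step 2: P̄ = F·P·Fᵀ + Q = [16090212/325759 -4800942/325759; -4800942/325759 3061250/325759]
step 2: y = z − H·x̄ = [-1911190/325759]
step 2: S = H·P̄·Hᵀ + R = [145463426/325759]
step 2: K = P̄·Hᵀ·S⁻¹ = [-24135318/72731713; 7201413/72731713]
step 2: x' = x̄ + K·y = [-49124872/72731713, -99460831/72731713]
step 2: P' = (I − K·H)·P̄ = [16090212/72731713 -4800942/72731713; -4800942/72731713 365083568/72731713]

step 0: x' = [-119/389, 144/389], P' = [86/389 -6/389; -6/389 3809/389]
step 1: x' = [-324593/325759, -68350/325759], P' = [72218/325759 -22522/325759; -22522/325759 1640952/325759]
step 2: x' = [-49124872/72731713, -99460831/72731713], P' = [16090212/72731713 -4800942/72731713; -4800942/72731713 365083568/72731713]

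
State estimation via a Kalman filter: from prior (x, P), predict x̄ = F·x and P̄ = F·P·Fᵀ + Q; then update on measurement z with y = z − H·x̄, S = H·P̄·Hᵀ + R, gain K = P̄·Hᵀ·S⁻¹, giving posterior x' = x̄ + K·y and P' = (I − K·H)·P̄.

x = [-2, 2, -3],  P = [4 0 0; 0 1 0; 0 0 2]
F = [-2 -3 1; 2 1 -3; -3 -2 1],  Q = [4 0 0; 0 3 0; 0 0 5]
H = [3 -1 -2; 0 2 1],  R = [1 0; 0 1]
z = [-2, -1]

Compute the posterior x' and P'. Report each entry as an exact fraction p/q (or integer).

x̄ = F·x = [-5, 7, -1]
P̄ = F·P·Fᵀ + Q = [31 -25 32; -25 38 -32; 32 -32 47]
y = z − H·x̄ = [18, -14]
S = H·P̄·Hᵀ + R = [144 -64; -64 72]
K = P̄·Hᵀ·S⁻¹ = [171/392 27/196; -89/784 25/49; 85/392 -17/392]
x' = x̄ + K·y = [181/196, -857/392, 172/49]
P' = (I − K·H)·P̄ = [1945/196 -3797/392 956/49; -3797/392 7831/784 -7631/392; 956/49 -7631/392 15245/392]

x' = [181/196, -857/392, 172/49]
P' = [1945/196 -3797/392 956/49; -3797/392 7831/784 -7631/392; 956/49 -7631/392 15245/392]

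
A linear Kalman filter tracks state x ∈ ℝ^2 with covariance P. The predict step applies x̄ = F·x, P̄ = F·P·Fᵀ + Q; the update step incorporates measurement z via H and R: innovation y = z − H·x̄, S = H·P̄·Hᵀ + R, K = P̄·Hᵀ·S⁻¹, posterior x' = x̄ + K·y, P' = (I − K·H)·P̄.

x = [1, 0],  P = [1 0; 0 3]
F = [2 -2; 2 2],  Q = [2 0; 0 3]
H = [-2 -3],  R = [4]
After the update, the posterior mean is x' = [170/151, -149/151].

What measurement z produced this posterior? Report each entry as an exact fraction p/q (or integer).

x̄ = F·x = [2, 2]
P̄ = F·P·Fᵀ + Q = [18 -8; -8 19]
S = H·P̄·Hᵀ + R = [151]
K = P̄·Hᵀ·S⁻¹ = [-12/151; -41/151]
x' − x̄ = [-132/151, -451/151] = K·y
y = (KᵀK)⁻¹·Kᵀ·(x' − x̄) = [11]
z = y + H·x̄ = [11] + [-10] = [1]

z = [1]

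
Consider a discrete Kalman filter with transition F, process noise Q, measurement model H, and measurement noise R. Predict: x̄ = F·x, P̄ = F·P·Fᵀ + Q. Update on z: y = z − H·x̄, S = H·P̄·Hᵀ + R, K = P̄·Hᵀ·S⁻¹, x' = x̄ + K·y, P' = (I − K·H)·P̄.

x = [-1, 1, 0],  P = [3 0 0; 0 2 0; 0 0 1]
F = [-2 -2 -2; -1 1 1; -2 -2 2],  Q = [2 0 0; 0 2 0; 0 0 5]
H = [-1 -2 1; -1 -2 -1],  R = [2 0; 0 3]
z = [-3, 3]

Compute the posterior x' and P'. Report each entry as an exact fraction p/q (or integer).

x̄ = F·x = [0, 2, 0]
P̄ = F·P·Fᵀ + Q = [26 0 16; 0 8 4; 16 4 29]
y = z − H·x̄ = [1, 7]
S = H·P̄·Hᵀ + R = [41 29; 29 138]
K = P̄·Hᵀ·S⁻¹ = [-162/4817 -1432/4817; -1076/4817 -472/4817; 2227/4817 -2318/4817]
x' = x̄ + K·y = [-10186/4817, 5254/4817, -13999/4817]
P' = (I − K·H)·P̄ = [63478/4817 -30584/4817 1986/4817; -30584/4817 16184/4817 -368/4817; 1986/4817 -368/4817 5704/4817]

x' = [-10186/4817, 5254/4817, -13999/4817]
P' = [63478/4817 -30584/4817 1986/4817; -30584/4817 16184/4817 -368/4817; 1986/4817 -368/4817 5704/4817]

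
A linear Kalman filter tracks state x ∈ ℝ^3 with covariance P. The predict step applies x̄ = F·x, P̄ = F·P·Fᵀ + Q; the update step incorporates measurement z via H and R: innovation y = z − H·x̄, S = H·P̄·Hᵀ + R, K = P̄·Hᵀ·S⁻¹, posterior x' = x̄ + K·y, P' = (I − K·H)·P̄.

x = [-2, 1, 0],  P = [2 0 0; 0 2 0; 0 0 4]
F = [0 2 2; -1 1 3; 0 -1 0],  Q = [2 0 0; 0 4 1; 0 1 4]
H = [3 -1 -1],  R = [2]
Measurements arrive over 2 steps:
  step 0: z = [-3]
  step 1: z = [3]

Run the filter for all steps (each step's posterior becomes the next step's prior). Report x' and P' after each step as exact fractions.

step 0: x' = [-7/10, 19/20, -3/20], P' = [181/35 853/70 179/70; 853/70 4479/140 557/140; 179/70 557/140 551/140]
step 1: x' = [230404/213799, 204516/213799, -155135/213799], P' = [880526/213799 1950524/213799 546958/213799; 1950524/213799 4934278/213799 850142/213799; 546958/213799 850142/213799 852634/213799]

step 0: x̄ = F·x = [2, 3, -1]
step 0: P̄ = F·P·Fᵀ + Q = [26 28 -4; 28 44 -1; -4 -1 6]
step 0: y = z − H·x̄ = [-7]
step 0: S = H·P̄·Hᵀ + R = [140]
step 0: K = P̄·Hᵀ·S⁻¹ = [27/70; 41/140; -17/140]
step 0: x' = x̄ + K·y = [-7/10, 19/20, -3/20]
step 0: P' = (I − K·H)·P̄ = [181/35 853/70 179/70; 853/70 4479/140 557/140; 179/70 557/140 551/140]
step 1: x̄ = F·x = [8/5, 6/5, -19/20]
step 1: P̄ = F·P·Fᵀ + Q = [6214/35 3148/35 -2518/35; 3148/35 2126/35 -1076/35; -2518/35 -1076/35 5039/140]
step 1: y = z − H·x̄ = [-31/20]
step 1: S = H·P̄·Hᵀ + R = [213799/140]
step 1: K = P̄·Hᵀ·S⁻¹ = [72048/213799; 33576/213799; -30951/213799]
step 1: x' = x̄ + K·y = [230404/213799, 204516/213799, -155135/213799]
step 1: P' = (I − K·H)·P̄ = [880526/213799 1950524/213799 546958/213799; 1950524/213799 4934278/213799 850142/213799; 546958/213799 850142/213799 852634/213799]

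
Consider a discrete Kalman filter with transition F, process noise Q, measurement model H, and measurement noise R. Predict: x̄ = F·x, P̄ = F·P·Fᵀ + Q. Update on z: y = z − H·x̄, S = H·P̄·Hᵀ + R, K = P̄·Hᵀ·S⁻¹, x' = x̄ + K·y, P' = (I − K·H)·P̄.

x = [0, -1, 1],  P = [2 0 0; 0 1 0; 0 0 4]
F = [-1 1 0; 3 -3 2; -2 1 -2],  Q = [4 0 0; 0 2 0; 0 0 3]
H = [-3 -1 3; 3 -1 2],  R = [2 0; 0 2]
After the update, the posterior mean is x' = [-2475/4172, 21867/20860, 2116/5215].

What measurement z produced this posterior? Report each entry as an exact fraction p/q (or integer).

x̄ = F·x = [-1, 5, -3]
P̄ = F·P·Fᵀ + Q = [7 -9 5; -9 45 -31; 5 -31 28]
S = H·P̄·Hᵀ + R = [404 320; 320 460]
K = P̄·Hᵀ·S⁻¹ = [-571/4172 190/1043; -409/4172 -2327/10430; 167/1043 1151/10430]
x' − x̄ = [1697/4172, -82433/20860, 17761/5215] = K·y
y = (KᵀK)⁻¹·Kᵀ·(x' − x̄) = [13, 12]
z = y + H·x̄ = [13, 12] + [-11, -14] = [2, -2]

z = [2, -2]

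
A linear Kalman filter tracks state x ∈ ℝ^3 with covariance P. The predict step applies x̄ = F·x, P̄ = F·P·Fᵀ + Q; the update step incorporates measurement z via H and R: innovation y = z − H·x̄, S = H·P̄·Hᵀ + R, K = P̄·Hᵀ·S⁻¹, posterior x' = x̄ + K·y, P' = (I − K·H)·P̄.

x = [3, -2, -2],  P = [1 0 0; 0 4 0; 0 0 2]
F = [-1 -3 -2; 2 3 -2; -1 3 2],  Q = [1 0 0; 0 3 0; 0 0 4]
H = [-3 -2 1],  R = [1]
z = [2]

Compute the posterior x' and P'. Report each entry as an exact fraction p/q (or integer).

x' = [-95/21, 16/3, -1]
P' = [601/42 -79/3 -10; -79/3 1669/33 244/11; -10 244/11 161/11]

x̄ = F·x = [7, 4, -13]
P̄ = F·P·Fᵀ + Q = [46 -30 -43; -30 51 26; -43 26 49]
y = z − H·x̄ = [44]
S = H·P̄·Hᵀ + R = [462]
K = P̄·Hᵀ·S⁻¹ = [-11/42; 1/33; 3/11]
x' = x̄ + K·y = [-95/21, 16/3, -1]
P' = (I − K·H)·P̄ = [601/42 -79/3 -10; -79/3 1669/33 244/11; -10 244/11 161/11]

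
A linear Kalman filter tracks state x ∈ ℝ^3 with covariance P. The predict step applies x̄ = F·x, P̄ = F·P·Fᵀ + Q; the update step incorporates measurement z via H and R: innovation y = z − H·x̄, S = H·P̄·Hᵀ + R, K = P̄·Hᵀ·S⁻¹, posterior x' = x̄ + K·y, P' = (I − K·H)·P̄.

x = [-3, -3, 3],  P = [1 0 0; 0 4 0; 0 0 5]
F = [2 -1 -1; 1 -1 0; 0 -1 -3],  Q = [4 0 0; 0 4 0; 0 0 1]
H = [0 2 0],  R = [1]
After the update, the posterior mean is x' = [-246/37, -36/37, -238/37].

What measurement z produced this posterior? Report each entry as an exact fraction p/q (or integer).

x̄ = F·x = [-6, 0, -6]
P̄ = F·P·Fᵀ + Q = [17 6 19; 6 9 4; 19 4 50]
S = H·P̄·Hᵀ + R = [37]
K = P̄·Hᵀ·S⁻¹ = [12/37; 18/37; 8/37]
x' − x̄ = [-24/37, -36/37, -16/37] = K·y
y = (KᵀK)⁻¹·Kᵀ·(x' − x̄) = [-2]
z = y + H·x̄ = [-2] + [0] = [-2]

z = [-2]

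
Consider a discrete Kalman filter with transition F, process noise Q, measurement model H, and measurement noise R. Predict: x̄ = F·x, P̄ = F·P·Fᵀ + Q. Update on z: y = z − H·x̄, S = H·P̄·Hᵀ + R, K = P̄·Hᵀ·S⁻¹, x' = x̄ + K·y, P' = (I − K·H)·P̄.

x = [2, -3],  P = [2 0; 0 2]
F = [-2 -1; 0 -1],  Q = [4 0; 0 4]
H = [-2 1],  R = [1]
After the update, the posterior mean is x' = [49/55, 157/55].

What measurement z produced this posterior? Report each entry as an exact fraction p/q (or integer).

x̄ = F·x = [-1, 3]
P̄ = F·P·Fᵀ + Q = [14 2; 2 6]
S = H·P̄·Hᵀ + R = [55]
K = P̄·Hᵀ·S⁻¹ = [-26/55; 2/55]
x' − x̄ = [104/55, -8/55] = K·y
y = (KᵀK)⁻¹·Kᵀ·(x' − x̄) = [-4]
z = y + H·x̄ = [-4] + [5] = [1]

z = [1]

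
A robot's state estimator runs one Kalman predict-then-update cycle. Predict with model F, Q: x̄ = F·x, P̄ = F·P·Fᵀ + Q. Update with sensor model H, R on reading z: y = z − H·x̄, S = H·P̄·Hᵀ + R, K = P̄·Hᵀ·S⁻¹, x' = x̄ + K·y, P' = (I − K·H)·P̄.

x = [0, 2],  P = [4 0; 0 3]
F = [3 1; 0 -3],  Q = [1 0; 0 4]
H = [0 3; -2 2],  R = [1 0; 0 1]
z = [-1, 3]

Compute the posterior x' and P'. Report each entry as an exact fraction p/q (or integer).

x̄ = F·x = [2, -6]
P̄ = F·P·Fᵀ + Q = [40 -9; -9 31]
y = z − H·x̄ = [17, 19]
S = H·P̄·Hᵀ + R = [280 240; 240 357]
K = P̄·Hᵀ·S⁻¹ = [4627/14120 -524/1059; 4667/14120 2/1059]
x' = x̄ + K·y = [-77543/42360, -14623/42360]
P' = (I − K·H)·P̄ = [15107/42360 4627/42360; 4627/42360 4667/42360]

x' = [-77543/42360, -14623/42360]
P' = [15107/42360 4627/42360; 4627/42360 4667/42360]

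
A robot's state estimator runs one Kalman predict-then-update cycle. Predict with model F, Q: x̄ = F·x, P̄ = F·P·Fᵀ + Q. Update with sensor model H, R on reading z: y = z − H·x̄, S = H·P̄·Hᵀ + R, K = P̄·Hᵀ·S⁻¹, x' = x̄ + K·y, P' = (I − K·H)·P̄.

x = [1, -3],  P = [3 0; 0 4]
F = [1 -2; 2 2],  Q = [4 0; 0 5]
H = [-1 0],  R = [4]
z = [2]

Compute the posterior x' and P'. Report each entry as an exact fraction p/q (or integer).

x̄ = F·x = [7, -4]
P̄ = F·P·Fᵀ + Q = [23 -10; -10 33]
y = z − H·x̄ = [9]
S = H·P̄·Hᵀ + R = [27]
K = P̄·Hᵀ·S⁻¹ = [-23/27; 10/27]
x' = x̄ + K·y = [-2/3, -2/3]
P' = (I − K·H)·P̄ = [92/27 -40/27; -40/27 791/27]

x' = [-2/3, -2/3]
P' = [92/27 -40/27; -40/27 791/27]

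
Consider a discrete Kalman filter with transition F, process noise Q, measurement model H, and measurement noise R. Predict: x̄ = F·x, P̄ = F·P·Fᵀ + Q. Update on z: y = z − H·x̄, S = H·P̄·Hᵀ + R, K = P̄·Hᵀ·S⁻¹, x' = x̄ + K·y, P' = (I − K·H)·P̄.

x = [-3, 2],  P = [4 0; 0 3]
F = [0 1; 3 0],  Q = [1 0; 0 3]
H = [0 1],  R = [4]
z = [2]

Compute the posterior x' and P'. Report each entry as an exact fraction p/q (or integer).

x' = [2, 42/43]
P' = [4 0; 0 156/43]

x̄ = F·x = [2, -9]
P̄ = F·P·Fᵀ + Q = [4 0; 0 39]
y = z − H·x̄ = [11]
S = H·P̄·Hᵀ + R = [43]
K = P̄·Hᵀ·S⁻¹ = [0; 39/43]
x' = x̄ + K·y = [2, 42/43]
P' = (I − K·H)·P̄ = [4 0; 0 156/43]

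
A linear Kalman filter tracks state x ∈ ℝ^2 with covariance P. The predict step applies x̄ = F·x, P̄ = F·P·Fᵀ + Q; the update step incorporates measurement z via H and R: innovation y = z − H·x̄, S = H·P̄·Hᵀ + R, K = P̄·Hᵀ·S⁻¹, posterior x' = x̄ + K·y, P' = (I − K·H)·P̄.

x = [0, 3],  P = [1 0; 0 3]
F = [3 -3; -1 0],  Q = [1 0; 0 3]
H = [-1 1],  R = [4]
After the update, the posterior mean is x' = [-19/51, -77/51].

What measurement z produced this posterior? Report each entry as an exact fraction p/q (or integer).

x̄ = F·x = [-9, 0]
P̄ = F·P·Fᵀ + Q = [37 -3; -3 4]
S = H·P̄·Hᵀ + R = [51]
K = P̄·Hᵀ·S⁻¹ = [-40/51; 7/51]
x' − x̄ = [440/51, -77/51] = K·y
y = (KᵀK)⁻¹·Kᵀ·(x' − x̄) = [-11]
z = y + H·x̄ = [-11] + [9] = [-2]

z = [-2]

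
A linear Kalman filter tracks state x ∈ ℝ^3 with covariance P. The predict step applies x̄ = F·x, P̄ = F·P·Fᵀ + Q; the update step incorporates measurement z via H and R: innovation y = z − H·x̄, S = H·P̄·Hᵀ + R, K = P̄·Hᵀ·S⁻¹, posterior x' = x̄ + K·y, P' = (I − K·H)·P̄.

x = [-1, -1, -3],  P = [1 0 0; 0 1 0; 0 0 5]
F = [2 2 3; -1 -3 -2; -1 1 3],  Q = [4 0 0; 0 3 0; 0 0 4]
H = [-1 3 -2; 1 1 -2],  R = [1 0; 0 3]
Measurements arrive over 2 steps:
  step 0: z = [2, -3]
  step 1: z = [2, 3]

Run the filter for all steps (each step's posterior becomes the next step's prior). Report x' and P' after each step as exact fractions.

step 0: x' = [-65812/46843, 53671/46843, 65418/46843], P' = [135623/46843 105794/46843 97811/46843; 105794/46843 119087/46843 121316/46843; 97811/46843 121316/46843 134645/46843]
step 1: x' = [344702682/848153405, 75253709/184381175, -2602524736/4240767025], P' = [313946487/169630681 43472073/36876235 834759498/848153405; 43472073/36876235 264807303/184381175 269258181/184381175; 834759498/848153405 269258181/184381175 7296778551/4240767025]

step 0: x̄ = F·x = [-13, 10, -9]
step 0: P̄ = F·P·Fᵀ + Q = [57 -38 45; -38 33 -32; 45 -32 51]
step 0: y = z − H·x̄ = [-59, -18]
step 0: S = H·P̄·Hᵀ + R = [1351 426; 426 169]
step 0: K = P̄·Hᵀ·S⁻¹ = [-13863/46843 15265/46843; 8835/46843 -5917/46843; -3153/46843 -16721/46843]
step 0: x' = x̄ + K·y = [-65812/46843, 53671/46843, 65418/46843]
step 0: P' = (I − K·H)·P̄ = [135623/46843 105794/46843 97811/46843; 105794/46843 119087/46843 121316/46843; 97811/46843 121316/46843 134645/46843]
step 1: x̄ = F·x = [171972/46843, -226037/46843, 315737/46843]
step 1: P̄ = F·P·Fᵀ + Q = [5893893/46843 -4901775/46843 2564010/46843; -4901775/46843 4368315/46843 -2250207/46843; 2564010/46843 -2250207/46843 1583329/46843]
step 1: y = z − H·x̄ = [1575243/46843, 826068/46843]
step 1: S = H·P̄·Hᵀ + R = [118258061/46843 21742474/46843; 21742474/46843 5677291/46843]
step 1: K = P̄·Hᵀ·S⁻¹ = [-239678394/848153405 300023706/848153405; 38545182/184381175 -18782898/184381175; -188540103/4240767025 -1408940483/4240767025]
step 1: x' = x̄ + K·y = [344702682/848153405, 75253709/184381175, -2602524736/4240767025]
step 1: P' = (I − K·H)·P̄ = [313946487/169630681 43472073/36876235 834759498/848153405; 43472073/36876235 264807303/184381175 269258181/184381175; 834759498/848153405 269258181/184381175 7296778551/4240767025]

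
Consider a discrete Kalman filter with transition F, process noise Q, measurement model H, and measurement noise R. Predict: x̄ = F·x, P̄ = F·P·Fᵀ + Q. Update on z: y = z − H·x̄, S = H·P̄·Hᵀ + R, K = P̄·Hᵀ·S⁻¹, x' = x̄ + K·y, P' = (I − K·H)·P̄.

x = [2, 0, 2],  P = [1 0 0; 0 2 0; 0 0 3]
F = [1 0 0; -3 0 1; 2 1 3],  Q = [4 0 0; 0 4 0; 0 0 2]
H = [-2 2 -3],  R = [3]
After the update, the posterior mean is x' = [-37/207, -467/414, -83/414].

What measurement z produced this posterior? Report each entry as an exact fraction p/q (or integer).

x̄ = F·x = [2, -4, 10]
P̄ = F·P·Fᵀ + Q = [5 -3 2; -3 16 3; 2 3 35]
S = H·P̄·Hᵀ + R = [414]
K = P̄·Hᵀ·S⁻¹ = [-11/207; 29/414; -103/414]
x' − x̄ = [-451/207, 1189/414, -4223/414] = K·y
y = (KᵀK)⁻¹·Kᵀ·(x' − x̄) = [41]
z = y + H·x̄ = [41] + [-42] = [-1]

z = [-1]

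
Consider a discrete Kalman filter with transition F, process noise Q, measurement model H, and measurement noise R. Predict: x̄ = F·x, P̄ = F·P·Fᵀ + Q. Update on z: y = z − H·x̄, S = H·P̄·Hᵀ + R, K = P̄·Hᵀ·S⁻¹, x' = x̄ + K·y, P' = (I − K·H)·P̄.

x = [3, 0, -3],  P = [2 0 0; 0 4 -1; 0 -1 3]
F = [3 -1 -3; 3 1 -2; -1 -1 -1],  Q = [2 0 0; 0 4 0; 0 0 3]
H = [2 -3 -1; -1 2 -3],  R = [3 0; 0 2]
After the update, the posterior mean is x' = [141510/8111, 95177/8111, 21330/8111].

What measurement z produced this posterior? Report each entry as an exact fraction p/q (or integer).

x̄ = F·x = [18, 15, 0]
P̄ = F·P·Fᵀ + Q = [45 33 3; 33 42 -5; 3 -5 10]
S = H·P̄·Hᵀ + R = [133 -131; -131 251]
K = P̄·Hᵀ·S⁻¹ = [-720/8111 12/8111; -5159/16222 1573/16222; -1436/8111 -2139/8111]
x' − x̄ = [-4488/8111, -26488/8111, 21330/8111] = K·y
y = (KᵀK)⁻¹·Kᵀ·(x' − x̄) = [6, -14]
z = y + H·x̄ = [6, -14] + [-9, 12] = [-3, -2]

z = [-3, -2]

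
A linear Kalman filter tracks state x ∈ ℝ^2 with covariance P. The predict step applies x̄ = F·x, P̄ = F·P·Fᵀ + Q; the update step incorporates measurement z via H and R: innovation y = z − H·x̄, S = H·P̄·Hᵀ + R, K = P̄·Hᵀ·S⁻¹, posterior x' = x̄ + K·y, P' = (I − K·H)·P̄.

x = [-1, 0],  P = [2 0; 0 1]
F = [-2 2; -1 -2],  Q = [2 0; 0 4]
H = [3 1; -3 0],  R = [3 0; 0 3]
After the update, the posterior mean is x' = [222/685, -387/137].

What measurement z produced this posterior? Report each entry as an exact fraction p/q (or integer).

x̄ = F·x = [2, 1]
P̄ = F·P·Fᵀ + Q = [14 0; 0 10]
S = H·P̄·Hᵀ + R = [139 -126; -126 129]
K = P̄·Hᵀ·S⁻¹ = [42/685 -182/685; 86/137 84/137]
x' − x̄ = [-1148/685, -524/137] = K·y
y = (KᵀK)⁻¹·Kᵀ·(x' − x̄) = [-10, 4]
z = y + H·x̄ = [-10, 4] + [7, -6] = [-3, -2]

z = [-3, -2]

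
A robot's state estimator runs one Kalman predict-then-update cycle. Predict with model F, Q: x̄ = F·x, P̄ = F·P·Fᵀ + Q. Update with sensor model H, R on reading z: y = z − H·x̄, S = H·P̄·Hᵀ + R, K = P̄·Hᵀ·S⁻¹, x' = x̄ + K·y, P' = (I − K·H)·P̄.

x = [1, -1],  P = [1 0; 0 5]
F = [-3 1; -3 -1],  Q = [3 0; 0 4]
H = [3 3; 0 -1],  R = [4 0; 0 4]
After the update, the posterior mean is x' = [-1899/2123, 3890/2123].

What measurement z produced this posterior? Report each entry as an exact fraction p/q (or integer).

x̄ = F·x = [-4, -2]
P̄ = F·P·Fᵀ + Q = [17 4; 4 18]
S = H·P̄·Hᵀ + R = [391 -66; -66 22]
K = P̄·Hᵀ·S⁻¹ = [51/193 1297/2123; 12/193 -1341/2123]
x' − x̄ = [6593/2123, 8136/2123] = K·y
y = (KᵀK)⁻¹·Kᵀ·(x' − x̄) = [21, -4]
z = y + H·x̄ = [21, -4] + [-18, 2] = [3, -2]

z = [3, -2]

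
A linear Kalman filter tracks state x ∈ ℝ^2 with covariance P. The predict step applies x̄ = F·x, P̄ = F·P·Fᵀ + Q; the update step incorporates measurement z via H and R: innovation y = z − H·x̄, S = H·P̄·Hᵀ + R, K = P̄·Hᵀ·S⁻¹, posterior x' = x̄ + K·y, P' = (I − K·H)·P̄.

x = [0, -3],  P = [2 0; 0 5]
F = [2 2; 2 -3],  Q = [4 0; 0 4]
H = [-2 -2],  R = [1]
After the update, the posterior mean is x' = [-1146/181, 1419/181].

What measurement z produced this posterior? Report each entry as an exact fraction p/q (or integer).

x̄ = F·x = [-6, 9]
P̄ = F·P·Fᵀ + Q = [32 -22; -22 57]
S = H·P̄·Hᵀ + R = [181]
K = P̄·Hᵀ·S⁻¹ = [-20/181; -70/181]
x' − x̄ = [-60/181, -210/181] = K·y
y = (KᵀK)⁻¹·Kᵀ·(x' − x̄) = [3]
z = y + H·x̄ = [3] + [-6] = [-3]

z = [-3]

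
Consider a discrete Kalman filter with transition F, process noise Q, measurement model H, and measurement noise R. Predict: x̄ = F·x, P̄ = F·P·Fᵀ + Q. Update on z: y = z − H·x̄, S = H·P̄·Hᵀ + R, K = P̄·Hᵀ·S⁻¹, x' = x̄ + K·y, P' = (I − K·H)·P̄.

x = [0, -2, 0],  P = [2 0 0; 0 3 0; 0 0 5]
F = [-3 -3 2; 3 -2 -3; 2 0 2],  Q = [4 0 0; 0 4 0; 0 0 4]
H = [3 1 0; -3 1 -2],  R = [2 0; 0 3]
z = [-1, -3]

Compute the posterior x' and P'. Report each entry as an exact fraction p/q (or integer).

x̄ = F·x = [6, 4, 0]
P̄ = F·P·Fᵀ + Q = [69 -30 8; -30 79 -18; 8 -18 32]
y = z − H·x̄ = [-23, 11]
S = H·P̄·Hᵀ + R = [522 -554; -554 1179]
K = P̄·Hᵀ·S⁻¹ = [68521/308522 -17004/154261; 100601/308522 50458/154261; -25825/154261 -26004/154261]
x' = x̄ + K·y = [-98939/308522, 30341/308522, 307931/154261]
P' = (I − K·H)·P̄ = [555777/308522 -1530289/308522 -773899/154261; -1530289/308522 4792069/308522 2270047/154261; -773899/154261 2270047/154261 2334878/154261]

x' = [-98939/308522, 30341/308522, 307931/154261]
P' = [555777/308522 -1530289/308522 -773899/154261; -1530289/308522 4792069/308522 2270047/154261; -773899/154261 2270047/154261 2334878/154261]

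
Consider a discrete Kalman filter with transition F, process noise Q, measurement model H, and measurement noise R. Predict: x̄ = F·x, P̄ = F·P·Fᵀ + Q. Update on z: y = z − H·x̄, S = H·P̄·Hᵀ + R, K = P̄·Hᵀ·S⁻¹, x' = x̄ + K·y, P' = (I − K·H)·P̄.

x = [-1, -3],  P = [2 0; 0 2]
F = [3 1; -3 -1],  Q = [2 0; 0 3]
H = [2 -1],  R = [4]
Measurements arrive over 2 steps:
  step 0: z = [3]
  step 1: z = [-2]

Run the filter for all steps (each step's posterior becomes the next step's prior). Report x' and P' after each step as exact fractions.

step 0: x̄ = F·x = [-6, 6]
step 0: P̄ = F·P·Fᵀ + Q = [22 -20; -20 23]
step 0: y = z − H·x̄ = [21]
step 0: S = H·P̄·Hᵀ + R = [195]
step 0: K = P̄·Hᵀ·S⁻¹ = [64/195; -21/65]
step 0: x' = x̄ + K·y = [58/65, -51/65]
step 0: P' = (I − K·H)·P̄ = [194/195 44/65; 44/65 172/65]
step 1: x̄ = F·x = [123/65, -123/65]
step 1: P̄ = F·P·Fᵀ + Q = [1148/65 -1018/65; -1018/65 1213/65]
step 1: y = z − H·x̄ = [-499/65]
step 1: S = H·P̄·Hᵀ + R = [10137/65]
step 1: K = P̄·Hᵀ·S⁻¹ = [3314/10137; -1083/3379]
step 1: x' = x̄ + K·y = [-6259/10137, 1920/3379]
step 1: P' = (I − K·H)·P̄ = [10072/10137 2296/3379; 2296/3379 8924/3379]

step 0: x' = [58/65, -51/65], P' = [194/195 44/65; 44/65 172/65]
step 1: x' = [-6259/10137, 1920/3379], P' = [10072/10137 2296/3379; 2296/3379 8924/3379]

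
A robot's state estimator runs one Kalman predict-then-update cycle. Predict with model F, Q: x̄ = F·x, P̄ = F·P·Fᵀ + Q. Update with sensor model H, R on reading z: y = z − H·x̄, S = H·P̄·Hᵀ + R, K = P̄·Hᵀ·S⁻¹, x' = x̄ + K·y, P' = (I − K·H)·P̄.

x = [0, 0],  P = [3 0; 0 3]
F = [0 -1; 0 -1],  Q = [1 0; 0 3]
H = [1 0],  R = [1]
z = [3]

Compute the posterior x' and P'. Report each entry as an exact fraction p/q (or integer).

x' = [12/5, 9/5]
P' = [4/5 3/5; 3/5 21/5]

x̄ = F·x = [0, 0]
P̄ = F·P·Fᵀ + Q = [4 3; 3 6]
y = z − H·x̄ = [3]
S = H·P̄·Hᵀ + R = [5]
K = P̄·Hᵀ·S⁻¹ = [4/5; 3/5]
x' = x̄ + K·y = [12/5, 9/5]
P' = (I − K·H)·P̄ = [4/5 3/5; 3/5 21/5]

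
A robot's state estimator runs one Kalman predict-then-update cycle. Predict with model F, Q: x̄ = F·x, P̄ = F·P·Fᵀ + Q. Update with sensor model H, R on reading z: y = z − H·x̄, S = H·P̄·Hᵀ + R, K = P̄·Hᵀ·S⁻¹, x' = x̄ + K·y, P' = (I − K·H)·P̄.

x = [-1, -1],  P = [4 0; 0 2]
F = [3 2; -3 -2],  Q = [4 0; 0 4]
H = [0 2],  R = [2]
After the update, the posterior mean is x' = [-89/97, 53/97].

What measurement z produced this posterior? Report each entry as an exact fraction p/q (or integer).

x̄ = F·x = [-5, 5]
P̄ = F·P·Fᵀ + Q = [48 -44; -44 48]
S = H·P̄·Hᵀ + R = [194]
K = P̄·Hᵀ·S⁻¹ = [-44/97; 48/97]
x' − x̄ = [396/97, -432/97] = K·y
y = (KᵀK)⁻¹·Kᵀ·(x' − x̄) = [-9]
z = y + H·x̄ = [-9] + [10] = [1]

z = [1]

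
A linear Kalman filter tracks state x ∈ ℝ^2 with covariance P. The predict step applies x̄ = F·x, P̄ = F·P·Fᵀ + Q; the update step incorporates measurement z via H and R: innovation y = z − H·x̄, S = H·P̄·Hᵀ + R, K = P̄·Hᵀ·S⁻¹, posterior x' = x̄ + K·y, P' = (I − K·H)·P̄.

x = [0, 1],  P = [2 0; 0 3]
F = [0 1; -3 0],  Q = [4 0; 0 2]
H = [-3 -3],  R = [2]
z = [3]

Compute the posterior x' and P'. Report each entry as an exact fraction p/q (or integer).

x' = [17/35, -72/49]
P' = [26/5 -36/7; -36/7 260/49]

x̄ = F·x = [1, 0]
P̄ = F·P·Fᵀ + Q = [7 0; 0 20]
y = z − H·x̄ = [6]
S = H·P̄·Hᵀ + R = [245]
K = P̄·Hᵀ·S⁻¹ = [-3/35; -12/49]
x' = x̄ + K·y = [17/35, -72/49]
P' = (I − K·H)·P̄ = [26/5 -36/7; -36/7 260/49]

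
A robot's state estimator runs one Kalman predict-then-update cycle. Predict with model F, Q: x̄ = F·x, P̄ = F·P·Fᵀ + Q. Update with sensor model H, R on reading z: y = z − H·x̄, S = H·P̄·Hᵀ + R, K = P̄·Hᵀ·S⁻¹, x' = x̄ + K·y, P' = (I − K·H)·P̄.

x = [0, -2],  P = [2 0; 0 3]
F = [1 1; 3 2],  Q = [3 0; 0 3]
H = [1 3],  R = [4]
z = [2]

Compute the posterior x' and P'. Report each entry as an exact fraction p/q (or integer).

x' = [-58/381, 84/127]
P' = [1112/381 -104/127; -104/127 84/127]

x̄ = F·x = [-2, -4]
P̄ = F·P·Fᵀ + Q = [8 12; 12 33]
y = z − H·x̄ = [16]
S = H·P̄·Hᵀ + R = [381]
K = P̄·Hᵀ·S⁻¹ = [44/381; 37/127]
x' = x̄ + K·y = [-58/381, 84/127]
P' = (I − K·H)·P̄ = [1112/381 -104/127; -104/127 84/127]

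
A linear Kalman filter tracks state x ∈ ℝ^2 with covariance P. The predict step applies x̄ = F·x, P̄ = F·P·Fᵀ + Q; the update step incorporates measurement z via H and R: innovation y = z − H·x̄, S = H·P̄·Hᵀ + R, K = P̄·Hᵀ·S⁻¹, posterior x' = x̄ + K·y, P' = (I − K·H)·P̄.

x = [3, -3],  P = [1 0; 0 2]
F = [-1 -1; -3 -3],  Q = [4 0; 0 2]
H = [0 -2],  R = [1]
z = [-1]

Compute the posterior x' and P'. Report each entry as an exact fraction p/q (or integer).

x' = [2/13, 58/117]
P' = [55/13 1/13; 1/13 29/117]

x̄ = F·x = [0, 0]
P̄ = F·P·Fᵀ + Q = [7 9; 9 29]
y = z − H·x̄ = [-1]
S = H·P̄·Hᵀ + R = [117]
K = P̄·Hᵀ·S⁻¹ = [-2/13; -58/117]
x' = x̄ + K·y = [2/13, 58/117]
P' = (I − K·H)·P̄ = [55/13 1/13; 1/13 29/117]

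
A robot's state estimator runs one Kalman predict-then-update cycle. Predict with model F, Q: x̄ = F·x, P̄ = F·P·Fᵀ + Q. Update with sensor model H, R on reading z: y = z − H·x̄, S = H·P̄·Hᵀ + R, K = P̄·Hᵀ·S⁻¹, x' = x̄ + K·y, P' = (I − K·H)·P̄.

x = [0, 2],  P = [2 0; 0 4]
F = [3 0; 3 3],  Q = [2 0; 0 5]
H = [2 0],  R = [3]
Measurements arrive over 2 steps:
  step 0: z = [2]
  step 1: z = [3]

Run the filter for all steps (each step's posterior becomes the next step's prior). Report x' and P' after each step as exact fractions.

step 0: x̄ = F·x = [0, 6]
step 0: P̄ = F·P·Fᵀ + Q = [20 18; 18 59]
step 0: y = z − H·x̄ = [2]
step 0: S = H·P̄·Hᵀ + R = [83]
step 0: K = P̄·Hᵀ·S⁻¹ = [40/83; 36/83]
step 0: x' = x̄ + K·y = [80/83, 570/83]
step 0: P' = (I − K·H)·P̄ = [60/83 54/83; 54/83 3601/83]
step 1: x̄ = F·x = [240/83, 1950/83]
step 1: P̄ = F·P·Fᵀ + Q = [706/83 1026/83; 1026/83 34336/83]
step 1: y = z − H·x̄ = [-231/83]
step 1: S = H·P̄·Hᵀ + R = [3073/83]
step 1: K = P̄·Hᵀ·S⁻¹ = [1412/3073; 2052/3073]
step 1: x' = x̄ + K·y = [708/439, 9498/439]
step 1: P' = (I − K·H)·P̄ = [2118/3073 3078/3073; 3078/3073 1220528/3073]

step 0: x' = [80/83, 570/83], P' = [60/83 54/83; 54/83 3601/83]
step 1: x' = [708/439, 9498/439], P' = [2118/3073 3078/3073; 3078/3073 1220528/3073]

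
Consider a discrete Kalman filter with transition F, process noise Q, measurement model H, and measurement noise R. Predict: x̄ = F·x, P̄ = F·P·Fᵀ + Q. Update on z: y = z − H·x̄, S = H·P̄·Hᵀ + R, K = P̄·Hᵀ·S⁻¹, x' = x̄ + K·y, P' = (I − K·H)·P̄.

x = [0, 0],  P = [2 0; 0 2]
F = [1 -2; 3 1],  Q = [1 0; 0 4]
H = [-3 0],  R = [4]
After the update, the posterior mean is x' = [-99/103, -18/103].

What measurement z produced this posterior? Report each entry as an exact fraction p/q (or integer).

x̄ = F·x = [0, 0]
P̄ = F·P·Fᵀ + Q = [11 2; 2 24]
S = H·P̄·Hᵀ + R = [103]
K = P̄·Hᵀ·S⁻¹ = [-33/103; -6/103]
x' − x̄ = [-99/103, -18/103] = K·y
y = (KᵀK)⁻¹·Kᵀ·(x' − x̄) = [3]
z = y + H·x̄ = [3] + [0] = [3]

z = [3]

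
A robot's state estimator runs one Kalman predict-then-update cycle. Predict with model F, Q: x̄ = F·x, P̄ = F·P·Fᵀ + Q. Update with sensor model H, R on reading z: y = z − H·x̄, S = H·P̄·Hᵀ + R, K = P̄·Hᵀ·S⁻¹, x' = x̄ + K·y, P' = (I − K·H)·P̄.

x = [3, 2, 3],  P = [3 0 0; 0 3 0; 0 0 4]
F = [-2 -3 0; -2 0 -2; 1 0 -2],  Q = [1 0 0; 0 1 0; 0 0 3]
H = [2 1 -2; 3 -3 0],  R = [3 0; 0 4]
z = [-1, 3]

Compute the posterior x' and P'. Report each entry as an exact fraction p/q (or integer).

x̄ = F·x = [-12, -12, -3]
P̄ = F·P·Fᵀ + Q = [40 12 -6; 12 29 10; -6 10 22]
y = z − H·x̄ = [29, 3]
S = H·P̄·Hᵀ + R = [336 213; 213 409]
K = P̄·Hᵀ·S⁻¹ = [24644/92055 2024/30685; 1624/6137 -1611/6137; -1718/18411 -422/6137]
x' = x̄ + K·y = [-371768/92055, -31381/6137, -108853/18411]
P' = (I − K·H)·P̄ = [609176/92055 40072/6137 174550/18411; 40072/6137 42220/6137 58746/6137; 174550/18411 58746/6137 265246/18411]

x' = [-371768/92055, -31381/6137, -108853/18411]
P' = [609176/92055 40072/6137 174550/18411; 40072/6137 42220/6137 58746/6137; 174550/18411 58746/6137 265246/18411]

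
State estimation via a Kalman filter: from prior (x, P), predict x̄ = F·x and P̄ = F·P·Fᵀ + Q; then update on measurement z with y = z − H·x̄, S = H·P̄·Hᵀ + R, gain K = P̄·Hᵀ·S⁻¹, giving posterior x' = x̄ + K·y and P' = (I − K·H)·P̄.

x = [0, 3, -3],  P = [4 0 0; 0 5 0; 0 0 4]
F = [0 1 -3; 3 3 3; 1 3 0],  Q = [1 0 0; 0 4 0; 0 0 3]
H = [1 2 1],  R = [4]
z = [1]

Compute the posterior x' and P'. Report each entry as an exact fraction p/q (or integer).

x' = [731/63, -1390/189, 796/189]
P' = [3503/84 -3341/126 2875/252; -3341/126 3548/189 -3613/378; 2875/252 -3613/378 6551/756]

x̄ = F·x = [12, 0, 9]
P̄ = F·P·Fᵀ + Q = [42 -21 15; -21 121 57; 15 57 52]
y = z − H·x̄ = [-20]
S = H·P̄·Hᵀ + R = [756]
K = P̄·Hᵀ·S⁻¹ = [5/252; 139/378; 181/756]
x' = x̄ + K·y = [731/63, -1390/189, 796/189]
P' = (I − K·H)·P̄ = [3503/84 -3341/126 2875/252; -3341/126 3548/189 -3613/378; 2875/252 -3613/378 6551/756]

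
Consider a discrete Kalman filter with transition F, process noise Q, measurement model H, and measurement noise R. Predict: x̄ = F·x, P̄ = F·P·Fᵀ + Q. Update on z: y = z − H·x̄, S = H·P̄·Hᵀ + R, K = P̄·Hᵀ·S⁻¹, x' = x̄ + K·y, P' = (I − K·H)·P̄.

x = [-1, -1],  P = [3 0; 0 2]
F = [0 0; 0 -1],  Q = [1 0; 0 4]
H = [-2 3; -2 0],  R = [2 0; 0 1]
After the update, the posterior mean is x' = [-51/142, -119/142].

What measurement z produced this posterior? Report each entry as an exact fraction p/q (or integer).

x̄ = F·x = [0, 1]
P̄ = F·P·Fᵀ + Q = [1 0; 0 6]
S = H·P̄·Hᵀ + R = [60 4; 4 5]
K = P̄·Hᵀ·S⁻¹ = [-1/142 -28/71; 45/142 -18/71]
x' − x̄ = [-51/142, -261/142] = K·y
y = (KᵀK)⁻¹·Kᵀ·(x' − x̄) = [-5, 1]
z = y + H·x̄ = [-5, 1] + [3, 0] = [-2, 1]

z = [-2, 1]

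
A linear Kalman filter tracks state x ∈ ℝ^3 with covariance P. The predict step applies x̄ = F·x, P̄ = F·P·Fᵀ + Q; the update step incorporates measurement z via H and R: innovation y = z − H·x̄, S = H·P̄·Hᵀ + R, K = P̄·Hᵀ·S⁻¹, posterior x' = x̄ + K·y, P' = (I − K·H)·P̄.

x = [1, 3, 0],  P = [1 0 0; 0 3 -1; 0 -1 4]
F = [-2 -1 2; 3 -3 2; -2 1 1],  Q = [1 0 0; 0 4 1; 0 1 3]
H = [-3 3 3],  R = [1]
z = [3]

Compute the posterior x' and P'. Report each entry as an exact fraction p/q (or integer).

x' = [-1202/253, -1194/253, 244/253]
P' = [6643/253 4563/253 2087/253; 4563/253 5540/253 -941/253; 2087/253 -941/253 3027/253]

x̄ = F·x = [-5, -6, 1]
P̄ = F·P·Fᵀ + Q = [28 27 8; 27 68 -5; 8 -5 12]
y = z − H·x̄ = [3]
S = H·P̄·Hᵀ + R = [253]
K = P̄·Hᵀ·S⁻¹ = [21/253; 108/253; -3/253]
x' = x̄ + K·y = [-1202/253, -1194/253, 244/253]
P' = (I − K·H)·P̄ = [6643/253 4563/253 2087/253; 4563/253 5540/253 -941/253; 2087/253 -941/253 3027/253]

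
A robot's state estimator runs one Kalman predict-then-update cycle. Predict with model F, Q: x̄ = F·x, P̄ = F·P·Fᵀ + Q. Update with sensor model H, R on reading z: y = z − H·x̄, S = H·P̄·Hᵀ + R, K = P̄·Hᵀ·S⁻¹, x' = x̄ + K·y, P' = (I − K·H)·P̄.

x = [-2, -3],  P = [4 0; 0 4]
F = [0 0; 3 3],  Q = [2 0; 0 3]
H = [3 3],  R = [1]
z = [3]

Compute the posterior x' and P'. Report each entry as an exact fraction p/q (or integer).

x̄ = F·x = [0, -15]
P̄ = F·P·Fᵀ + Q = [2 0; 0 75]
y = z − H·x̄ = [48]
S = H·P̄·Hᵀ + R = [694]
K = P̄·Hᵀ·S⁻¹ = [3/347; 225/694]
x' = x̄ + K·y = [144/347, 195/347]
P' = (I − K·H)·P̄ = [676/347 -675/347; -675/347 1425/694]

x' = [144/347, 195/347]
P' = [676/347 -675/347; -675/347 1425/694]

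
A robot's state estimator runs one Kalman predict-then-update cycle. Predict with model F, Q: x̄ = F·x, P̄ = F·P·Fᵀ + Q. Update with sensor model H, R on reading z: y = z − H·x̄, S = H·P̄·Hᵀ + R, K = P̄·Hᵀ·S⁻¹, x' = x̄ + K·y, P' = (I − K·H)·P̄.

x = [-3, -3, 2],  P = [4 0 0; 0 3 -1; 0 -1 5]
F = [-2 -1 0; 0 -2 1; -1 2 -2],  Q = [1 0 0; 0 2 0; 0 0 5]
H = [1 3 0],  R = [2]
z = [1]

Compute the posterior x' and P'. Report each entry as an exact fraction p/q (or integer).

x̄ = F·x = [9, 8, -7]
P̄ = F·P·Fᵀ + Q = [20 7 0; 7 23 -28; 0 -28 49]
y = z − H·x̄ = [-32]
S = H·P̄·Hᵀ + R = [271]
K = P̄·Hᵀ·S⁻¹ = [41/271; 76/271; -84/271]
x' = x̄ + K·y = [1127/271, -264/271, 791/271]
P' = (I − K·H)·P̄ = [3739/271 -1219/271 3444/271; -1219/271 457/271 -1204/271; 3444/271 -1204/271 6223/271]

x' = [1127/271, -264/271, 791/271]
P' = [3739/271 -1219/271 3444/271; -1219/271 457/271 -1204/271; 3444/271 -1204/271 6223/271]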